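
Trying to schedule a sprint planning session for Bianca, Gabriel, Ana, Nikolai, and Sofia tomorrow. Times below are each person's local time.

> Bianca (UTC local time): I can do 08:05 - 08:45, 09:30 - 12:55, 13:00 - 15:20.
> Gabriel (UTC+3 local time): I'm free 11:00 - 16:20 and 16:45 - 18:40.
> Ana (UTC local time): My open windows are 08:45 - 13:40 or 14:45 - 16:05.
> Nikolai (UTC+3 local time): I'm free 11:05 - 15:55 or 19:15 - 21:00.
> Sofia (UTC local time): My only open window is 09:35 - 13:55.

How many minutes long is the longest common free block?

Bianca in UTC: 08:05-08:45, 09:30-12:55, 13:00-15:20.
Gabriel in UTC: 08:00-13:20, 13:45-15:40 (subtract 3h to convert from UTC+3).
Ana in UTC: 08:45-13:40, 14:45-16:05.
Nikolai in UTC: 08:05-12:55, 16:15-18:00 (subtract 3h to convert from UTC+3).
Sofia in UTC: 09:35-13:55.
Bianca ∩ Gabriel: 08:05-08:45, 09:30-12:55, 13:00-13:20, 13:45-15:20.
Bianca ∩ Gabriel ∩ Ana: 09:30-12:55, 13:00-13:20, 14:45-15:20.
Bianca ∩ Gabriel ∩ Ana ∩ Nikolai: 09:30-12:55.
Bianca ∩ Gabriel ∩ Ana ∩ Nikolai ∩ Sofia: 09:35-12:55.
The longest is 09:35-12:55 at 200 minutes.

200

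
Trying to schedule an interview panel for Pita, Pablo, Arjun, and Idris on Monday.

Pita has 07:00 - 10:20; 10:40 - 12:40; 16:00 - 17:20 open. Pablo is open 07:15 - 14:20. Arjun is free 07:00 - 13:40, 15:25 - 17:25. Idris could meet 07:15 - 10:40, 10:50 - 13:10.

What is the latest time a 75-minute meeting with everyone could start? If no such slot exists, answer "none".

Pita ∩ Pablo: 07:15-10:20, 10:40-12:40.
Pita ∩ Pablo ∩ Arjun: 07:15-10:20, 10:40-12:40.
Pita ∩ Pablo ∩ Arjun ∩ Idris: 07:15-10:20, 10:50-12:40.
The last common window of at least 75 minutes is 10:50-12:40; a 75-minute meeting can start as late as 11:25 and still end by 12:40.

11:25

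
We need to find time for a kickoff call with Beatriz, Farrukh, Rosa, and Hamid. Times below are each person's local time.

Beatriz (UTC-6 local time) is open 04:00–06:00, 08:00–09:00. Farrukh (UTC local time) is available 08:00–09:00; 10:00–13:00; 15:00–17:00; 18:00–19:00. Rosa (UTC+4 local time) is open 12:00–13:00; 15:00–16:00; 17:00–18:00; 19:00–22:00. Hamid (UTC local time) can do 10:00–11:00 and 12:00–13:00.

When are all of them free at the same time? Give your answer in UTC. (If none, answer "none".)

Beatriz in UTC: 10:00-12:00, 14:00-15:00 (add 6h to convert from UTC-6).
Farrukh in UTC: 08:00-09:00, 10:00-13:00, 15:00-17:00, 18:00-19:00.
Rosa in UTC: 08:00-09:00, 11:00-12:00, 13:00-14:00, 15:00-18:00 (subtract 4h to convert from UTC+4).
Hamid in UTC: 10:00-11:00, 12:00-13:00.
Beatriz ∩ Farrukh: 10:00-12:00.
Beatriz ∩ Farrukh ∩ Rosa: 11:00-12:00.
Beatriz ∩ Farrukh ∩ Rosa ∩ Hamid: ∅.
There is no time when everyone is free.

none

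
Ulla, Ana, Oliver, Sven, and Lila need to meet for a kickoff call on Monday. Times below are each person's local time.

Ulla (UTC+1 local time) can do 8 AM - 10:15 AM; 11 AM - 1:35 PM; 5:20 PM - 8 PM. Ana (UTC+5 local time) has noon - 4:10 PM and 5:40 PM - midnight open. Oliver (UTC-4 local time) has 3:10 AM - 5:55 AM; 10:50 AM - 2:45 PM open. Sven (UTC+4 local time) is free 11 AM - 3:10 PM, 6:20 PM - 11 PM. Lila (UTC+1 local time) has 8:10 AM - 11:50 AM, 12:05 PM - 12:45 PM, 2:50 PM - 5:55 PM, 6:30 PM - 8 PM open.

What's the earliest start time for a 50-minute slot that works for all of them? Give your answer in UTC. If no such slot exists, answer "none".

Ulla in UTC: 07:00-09:15, 10:00-12:35, 16:20-19:00 (subtract 1h to convert from UTC+1).
Ana in UTC: 07:00-11:10, 12:40-19:00 (subtract 5h to convert from UTC+5).
Oliver in UTC: 07:10-09:55, 14:50-18:45 (add 4h to convert from UTC-4).
Sven in UTC: 07:00-11:10, 14:20-19:00 (subtract 4h to convert from UTC+4).
Lila in UTC: 07:10-10:50, 11:05-11:45, 13:50-16:55, 17:30-19:00 (subtract 1h to convert from UTC+1).
Ulla ∩ Ana: 07:00-09:15, 10:00-11:10, 16:20-19:00.
Ulla ∩ Ana ∩ Oliver: 07:10-09:15, 16:20-18:45.
Ulla ∩ Ana ∩ Oliver ∩ Sven: 07:10-09:15, 16:20-18:45.
Ulla ∩ Ana ∩ Oliver ∩ Sven ∩ Lila: 07:10-09:15, 16:20-16:55, 17:30-18:45.
The first common window of at least 50 minutes is 07:10-09:15, so the earliest start is 07:10.

07:10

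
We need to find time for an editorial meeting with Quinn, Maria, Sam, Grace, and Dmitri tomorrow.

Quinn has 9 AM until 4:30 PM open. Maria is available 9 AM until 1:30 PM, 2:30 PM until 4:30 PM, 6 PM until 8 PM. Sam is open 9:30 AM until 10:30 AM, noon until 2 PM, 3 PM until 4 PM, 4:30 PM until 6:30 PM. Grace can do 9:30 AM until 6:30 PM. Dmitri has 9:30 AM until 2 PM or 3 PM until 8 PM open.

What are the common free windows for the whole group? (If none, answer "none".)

Quinn ∩ Maria: 09:00-13:30, 14:30-16:30.
Quinn ∩ Maria ∩ Sam: 09:30-10:30, 12:00-13:30, 15:00-16:00.
Quinn ∩ Maria ∩ Sam ∩ Grace: 09:30-10:30, 12:00-13:30, 15:00-16:00.
Quinn ∩ Maria ∩ Sam ∩ Grace ∩ Dmitri: 09:30-10:30, 12:00-13:30, 15:00-16:00.
So the common availability across everyone is 09:30-10:30, 12:00-13:30, 15:00-16:00.

09:30-10:30, 12:00-13:30, 15:00-16:00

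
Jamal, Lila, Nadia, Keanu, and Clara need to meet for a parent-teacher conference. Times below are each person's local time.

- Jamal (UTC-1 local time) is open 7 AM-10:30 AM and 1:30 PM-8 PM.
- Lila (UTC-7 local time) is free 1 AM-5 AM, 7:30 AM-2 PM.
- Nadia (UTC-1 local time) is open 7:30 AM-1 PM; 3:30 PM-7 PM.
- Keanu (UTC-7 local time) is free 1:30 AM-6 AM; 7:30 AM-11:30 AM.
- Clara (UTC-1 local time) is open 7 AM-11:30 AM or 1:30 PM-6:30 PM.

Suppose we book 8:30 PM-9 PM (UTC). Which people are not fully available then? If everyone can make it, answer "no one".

Clara, Keanu, Nadia

Jamal in UTC: 08:00-11:30, 14:30-21:00 (add 1h to convert from UTC-1).
Lila in UTC: 08:00-12:00, 14:30-21:00 (add 7h to convert from UTC-7).
Nadia in UTC: 08:30-14:00, 16:30-20:00 (add 1h to convert from UTC-1).
Keanu in UTC: 08:30-13:00, 14:30-18:30 (add 7h to convert from UTC-7).
Clara in UTC: 08:00-12:30, 14:30-19:30 (add 1h to convert from UTC-1).
Jamal: free for 20:30-21:00. Lila: free for 20:30-21:00. Nadia: not fully free for 20:30-21:00. Keanu: not fully free for 20:30-21:00. Clara: not fully free for 20:30-21:00.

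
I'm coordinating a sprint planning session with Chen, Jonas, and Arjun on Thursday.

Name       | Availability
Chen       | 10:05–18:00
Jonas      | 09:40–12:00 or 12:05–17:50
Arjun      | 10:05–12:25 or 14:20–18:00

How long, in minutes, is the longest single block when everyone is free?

Chen ∩ Jonas: 10:05-12:00, 12:05-17:50.
Chen ∩ Jonas ∩ Arjun: 10:05-12:00, 12:05-12:25, 14:20-17:50.
So the common availability across everyone is 10:05-12:00, 12:05-12:25, 14:20-17:50.
The longest is 14:20-17:50 at 210 minutes.

210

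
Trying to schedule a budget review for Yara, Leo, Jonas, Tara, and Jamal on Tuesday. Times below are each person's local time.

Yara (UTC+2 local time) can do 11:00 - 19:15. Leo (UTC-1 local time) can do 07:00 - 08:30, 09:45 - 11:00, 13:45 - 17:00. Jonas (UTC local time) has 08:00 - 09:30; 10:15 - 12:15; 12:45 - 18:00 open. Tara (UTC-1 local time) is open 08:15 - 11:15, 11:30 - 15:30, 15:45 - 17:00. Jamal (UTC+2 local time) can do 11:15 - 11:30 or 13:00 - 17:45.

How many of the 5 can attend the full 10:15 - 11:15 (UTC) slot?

3

Yara in UTC: 09:00-17:15 (subtract 2h to convert from UTC+2).
Leo in UTC: 08:00-09:30, 10:45-12:00, 14:45-18:00 (add 1h to convert from UTC-1).
Jonas in UTC: 08:00-09:30, 10:15-12:15, 12:45-18:00.
Tara in UTC: 09:15-12:15, 12:30-16:30, 16:45-18:00 (add 1h to convert from UTC-1).
Jamal in UTC: 09:15-09:30, 11:00-15:45 (subtract 2h to convert from UTC+2).
Yara, Jonas, and Tara can make the full 10:15-11:15 slot — that's 3.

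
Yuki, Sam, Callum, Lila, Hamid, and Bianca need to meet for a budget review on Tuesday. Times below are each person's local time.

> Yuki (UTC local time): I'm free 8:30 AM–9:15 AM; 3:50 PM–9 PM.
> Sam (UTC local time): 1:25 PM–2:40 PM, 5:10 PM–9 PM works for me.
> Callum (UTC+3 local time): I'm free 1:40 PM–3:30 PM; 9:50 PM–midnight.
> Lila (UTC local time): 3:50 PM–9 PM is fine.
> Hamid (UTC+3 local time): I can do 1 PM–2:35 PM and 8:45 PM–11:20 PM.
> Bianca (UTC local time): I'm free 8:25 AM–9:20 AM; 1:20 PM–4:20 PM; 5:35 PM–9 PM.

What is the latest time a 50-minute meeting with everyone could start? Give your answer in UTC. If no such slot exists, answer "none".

Yuki in UTC: 08:30-09:15, 15:50-21:00.
Sam in UTC: 13:25-14:40, 17:10-21:00.
Callum in UTC: 10:40-12:30, 18:50-21:00 (subtract 3h to convert from UTC+3).
Lila in UTC: 15:50-21:00.
Hamid in UTC: 10:00-11:35, 17:45-20:20 (subtract 3h to convert from UTC+3).
Bianca in UTC: 08:25-09:20, 13:20-16:20, 17:35-21:00.
Yuki ∩ Sam: 17:10-21:00.
Yuki ∩ Sam ∩ Callum: 18:50-21:00.
Yuki ∩ Sam ∩ Callum ∩ Lila: 18:50-21:00.
Yuki ∩ Sam ∩ Callum ∩ Lila ∩ Hamid: 18:50-20:20.
Yuki ∩ Sam ∩ Callum ∩ Lila ∩ Hamid ∩ Bianca: 18:50-20:20.
The last common window of at least 50 minutes is 18:50-20:20; a 50-minute meeting can start as late as 19:30 and still end by 20:20.

19:30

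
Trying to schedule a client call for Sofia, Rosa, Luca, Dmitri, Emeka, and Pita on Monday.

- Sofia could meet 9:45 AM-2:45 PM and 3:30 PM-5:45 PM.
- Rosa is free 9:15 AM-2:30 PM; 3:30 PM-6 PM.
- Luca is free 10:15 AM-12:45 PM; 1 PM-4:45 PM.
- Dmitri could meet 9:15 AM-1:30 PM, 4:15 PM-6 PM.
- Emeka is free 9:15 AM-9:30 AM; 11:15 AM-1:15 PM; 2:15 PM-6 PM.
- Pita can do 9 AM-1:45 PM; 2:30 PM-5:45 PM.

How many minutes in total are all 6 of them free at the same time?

Sofia ∩ Rosa: 09:45-14:30, 15:30-17:45.
Sofia ∩ Rosa ∩ Luca: 10:15-12:45, 13:00-14:30, 15:30-16:45.
Sofia ∩ Rosa ∩ Luca ∩ Dmitri: 10:15-12:45, 13:00-13:30, 16:15-16:45.
Sofia ∩ Rosa ∩ Luca ∩ Dmitri ∩ Emeka: 11:15-12:45, 13:00-13:15, 16:15-16:45.
Sofia ∩ Rosa ∩ Luca ∩ Dmitri ∩ Emeka ∩ Pita: 11:15-12:45, 13:00-13:15, 16:15-16:45.
Summing the common windows: 90 + 15 + 30 = 135 minutes.

135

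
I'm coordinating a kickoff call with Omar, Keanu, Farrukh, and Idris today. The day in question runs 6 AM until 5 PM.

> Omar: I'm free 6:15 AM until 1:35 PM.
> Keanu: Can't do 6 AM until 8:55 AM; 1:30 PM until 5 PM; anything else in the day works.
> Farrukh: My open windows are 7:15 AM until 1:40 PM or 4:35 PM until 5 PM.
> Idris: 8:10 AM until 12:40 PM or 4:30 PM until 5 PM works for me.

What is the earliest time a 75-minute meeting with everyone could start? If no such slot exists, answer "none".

08:55

Omar free: 06:15-13:35.
Keanu free: 08:55-13:30 (invert busy blocks within the working day).
Farrukh free: 07:15-13:40, 16:35-17:00.
Idris free: 08:10-12:40, 16:30-17:00.
Omar ∩ Keanu: 08:55-13:30.
Omar ∩ Keanu ∩ Farrukh: 08:55-13:30.
Omar ∩ Keanu ∩ Farrukh ∩ Idris: 08:55-12:40.
Those are the intersection windows.
The first common window of at least 75 minutes is 08:55-12:40, so the earliest start is 08:55.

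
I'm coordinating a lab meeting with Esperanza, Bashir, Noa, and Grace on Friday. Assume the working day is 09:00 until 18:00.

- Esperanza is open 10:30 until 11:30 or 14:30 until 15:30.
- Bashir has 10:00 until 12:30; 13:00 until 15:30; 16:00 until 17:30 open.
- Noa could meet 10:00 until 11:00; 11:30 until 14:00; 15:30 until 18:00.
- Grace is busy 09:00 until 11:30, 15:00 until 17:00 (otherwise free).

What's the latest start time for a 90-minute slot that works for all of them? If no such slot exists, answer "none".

Esperanza free: 10:30-11:30, 14:30-15:30.
Bashir free: 10:00-12:30, 13:00-15:30, 16:00-17:30.
Noa free: 10:00-11:00, 11:30-14:00, 15:30-18:00.
Grace free: 11:30-15:00, 17:00-18:00 (invert busy blocks within the working day).
Esperanza ∩ Bashir: 10:30-11:30, 14:30-15:30.
Esperanza ∩ Bashir ∩ Noa: 10:30-11:00.
Esperanza ∩ Bashir ∩ Noa ∩ Grace: ∅.
There is no time when everyone is free.
No common window is at least 90 minutes long.

none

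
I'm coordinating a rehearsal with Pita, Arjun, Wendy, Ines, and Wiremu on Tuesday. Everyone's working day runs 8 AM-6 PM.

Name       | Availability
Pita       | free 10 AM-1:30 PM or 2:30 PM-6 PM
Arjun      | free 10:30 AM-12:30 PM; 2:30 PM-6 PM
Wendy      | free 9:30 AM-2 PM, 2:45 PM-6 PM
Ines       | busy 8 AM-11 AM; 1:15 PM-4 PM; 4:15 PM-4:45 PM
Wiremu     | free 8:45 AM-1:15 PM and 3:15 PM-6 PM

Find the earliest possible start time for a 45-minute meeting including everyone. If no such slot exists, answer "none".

Pita free: 10:00-13:30, 14:30-18:00.
Arjun free: 10:30-12:30, 14:30-18:00.
Wendy free: 09:30-14:00, 14:45-18:00.
Ines free: 11:00-13:15, 16:00-16:15, 16:45-18:00 (invert busy blocks within the working day).
Wiremu free: 08:45-13:15, 15:15-18:00.
Pita ∩ Arjun: 10:30-12:30, 14:30-18:00.
Pita ∩ Arjun ∩ Wendy: 10:30-12:30, 14:45-18:00.
Pita ∩ Arjun ∩ Wendy ∩ Ines: 11:00-12:30, 16:00-16:15, 16:45-18:00.
Pita ∩ Arjun ∩ Wendy ∩ Ines ∩ Wiremu: 11:00-12:30, 16:00-16:15, 16:45-18:00.
The first common window of at least 45 minutes is 11:00-12:30, so the earliest start is 11:00.

11:00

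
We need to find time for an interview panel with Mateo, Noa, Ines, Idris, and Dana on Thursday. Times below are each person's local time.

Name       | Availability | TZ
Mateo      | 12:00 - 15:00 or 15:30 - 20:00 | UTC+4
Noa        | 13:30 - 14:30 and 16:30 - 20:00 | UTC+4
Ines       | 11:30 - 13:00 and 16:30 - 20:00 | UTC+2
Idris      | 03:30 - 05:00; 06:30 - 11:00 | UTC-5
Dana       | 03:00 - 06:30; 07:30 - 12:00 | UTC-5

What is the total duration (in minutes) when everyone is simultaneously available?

Mateo in UTC: 08:00-11:00, 11:30-16:00 (subtract 4h to convert from UTC+4).
Noa in UTC: 09:30-10:30, 12:30-16:00 (subtract 4h to convert from UTC+4).
Ines in UTC: 09:30-11:00, 14:30-18:00 (subtract 2h to convert from UTC+2).
Idris in UTC: 08:30-10:00, 11:30-16:00 (add 5h to convert from UTC-5).
Dana in UTC: 08:00-11:30, 12:30-17:00 (add 5h to convert from UTC-5).
Mateo ∩ Noa: 09:30-10:30, 12:30-16:00.
Mateo ∩ Noa ∩ Ines: 09:30-10:30, 14:30-16:00.
Mateo ∩ Noa ∩ Ines ∩ Idris: 09:30-10:00, 14:30-16:00.
Mateo ∩ Noa ∩ Ines ∩ Idris ∩ Dana: 09:30-10:00, 14:30-16:00.
Summing the common windows: 30 + 90 = 120 minutes.

120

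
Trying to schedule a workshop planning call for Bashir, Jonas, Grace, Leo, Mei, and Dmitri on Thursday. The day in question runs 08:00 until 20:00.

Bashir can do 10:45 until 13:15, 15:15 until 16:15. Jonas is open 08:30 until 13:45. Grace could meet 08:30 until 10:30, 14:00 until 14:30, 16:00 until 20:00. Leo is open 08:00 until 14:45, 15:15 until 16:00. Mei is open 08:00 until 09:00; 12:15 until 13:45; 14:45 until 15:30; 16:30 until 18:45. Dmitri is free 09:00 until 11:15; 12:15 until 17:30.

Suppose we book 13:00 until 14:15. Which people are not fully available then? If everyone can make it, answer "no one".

Bashir: not fully free for 13:00-14:15. Jonas: not fully free for 13:00-14:15. Grace: not fully free for 13:00-14:15. Leo: free for 13:00-14:15. Mei: not fully free for 13:00-14:15. Dmitri: free for 13:00-14:15.

Bashir, Grace, Jonas, Mei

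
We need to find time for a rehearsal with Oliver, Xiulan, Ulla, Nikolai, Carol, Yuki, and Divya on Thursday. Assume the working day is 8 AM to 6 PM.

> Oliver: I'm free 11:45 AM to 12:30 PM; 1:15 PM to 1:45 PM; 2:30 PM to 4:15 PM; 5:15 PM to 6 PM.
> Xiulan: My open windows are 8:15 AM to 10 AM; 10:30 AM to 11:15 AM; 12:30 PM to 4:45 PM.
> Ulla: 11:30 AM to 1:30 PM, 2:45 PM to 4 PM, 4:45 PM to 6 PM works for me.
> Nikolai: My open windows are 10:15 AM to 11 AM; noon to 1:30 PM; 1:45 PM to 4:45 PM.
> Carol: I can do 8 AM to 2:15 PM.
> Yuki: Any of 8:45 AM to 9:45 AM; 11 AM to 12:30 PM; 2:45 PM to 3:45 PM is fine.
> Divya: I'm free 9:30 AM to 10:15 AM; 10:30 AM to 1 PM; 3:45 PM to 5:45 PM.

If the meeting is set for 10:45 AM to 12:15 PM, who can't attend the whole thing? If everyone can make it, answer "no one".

Nikolai, Oliver, Ulla, Xiulan, Yuki

Oliver: not fully free for 10:45-12:15. Xiulan: not fully free for 10:45-12:15. Ulla: not fully free for 10:45-12:15. Nikolai: not fully free for 10:45-12:15. Carol: free for 10:45-12:15. Yuki: not fully free for 10:45-12:15. Divya: free for 10:45-12:15.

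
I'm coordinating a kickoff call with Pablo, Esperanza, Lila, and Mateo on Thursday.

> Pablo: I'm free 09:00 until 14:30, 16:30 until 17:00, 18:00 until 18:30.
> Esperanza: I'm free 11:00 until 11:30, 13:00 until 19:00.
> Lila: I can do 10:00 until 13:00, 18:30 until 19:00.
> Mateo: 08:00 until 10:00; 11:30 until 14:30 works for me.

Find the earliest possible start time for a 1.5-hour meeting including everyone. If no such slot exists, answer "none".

none

Pablo ∩ Esperanza: 11:00-11:30, 13:00-14:30, 16:30-17:00, 18:00-18:30.
Pablo ∩ Esperanza ∩ Lila: 11:00-11:30.
Pablo ∩ Esperanza ∩ Lila ∩ Mateo: ∅.
There is no time when everyone is free.
No common window is at least 90 minutes long.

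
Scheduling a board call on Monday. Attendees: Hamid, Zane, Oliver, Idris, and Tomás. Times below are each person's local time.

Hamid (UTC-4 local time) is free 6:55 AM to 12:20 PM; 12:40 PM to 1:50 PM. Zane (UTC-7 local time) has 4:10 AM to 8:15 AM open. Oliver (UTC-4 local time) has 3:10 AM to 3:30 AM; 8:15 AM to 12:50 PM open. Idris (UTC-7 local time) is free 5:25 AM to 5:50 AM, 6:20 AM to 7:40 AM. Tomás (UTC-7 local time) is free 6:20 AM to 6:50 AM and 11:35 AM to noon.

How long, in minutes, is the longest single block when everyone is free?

30

Hamid in UTC: 10:55-16:20, 16:40-17:50 (add 4h to convert from UTC-4).
Zane in UTC: 11:10-15:15 (add 7h to convert from UTC-7).
Oliver in UTC: 07:10-07:30, 12:15-16:50 (add 4h to convert from UTC-4).
Idris in UTC: 12:25-12:50, 13:20-14:40 (add 7h to convert from UTC-7).
Tomás in UTC: 13:20-13:50, 18:35-19:00 (add 7h to convert from UTC-7).
Hamid ∩ Zane: 11:10-15:15.
Hamid ∩ Zane ∩ Oliver: 12:15-15:15.
Hamid ∩ Zane ∩ Oliver ∩ Idris: 12:25-12:50, 13:20-14:40.
Hamid ∩ Zane ∩ Oliver ∩ Idris ∩ Tomás: 13:20-13:50.
The longest is 13:20-13:50 at 30 minutes.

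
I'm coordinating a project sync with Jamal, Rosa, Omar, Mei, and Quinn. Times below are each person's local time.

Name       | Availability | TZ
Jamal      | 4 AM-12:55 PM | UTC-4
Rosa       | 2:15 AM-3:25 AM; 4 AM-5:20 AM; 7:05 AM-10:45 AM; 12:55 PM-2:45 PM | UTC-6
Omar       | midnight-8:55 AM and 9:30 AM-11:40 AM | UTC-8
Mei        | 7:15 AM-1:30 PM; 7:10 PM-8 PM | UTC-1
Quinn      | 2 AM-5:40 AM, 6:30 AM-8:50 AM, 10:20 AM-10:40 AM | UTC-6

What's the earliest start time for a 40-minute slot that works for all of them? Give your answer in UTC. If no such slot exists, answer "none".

Jamal in UTC: 08:00-16:55 (add 4h to convert from UTC-4).
Rosa in UTC: 08:15-09:25, 10:00-11:20, 13:05-16:45, 18:55-20:45 (add 6h to convert from UTC-6).
Omar in UTC: 08:00-16:55, 17:30-19:40 (add 8h to convert from UTC-8).
Mei in UTC: 08:15-14:30, 20:10-21:00 (add 1h to convert from UTC-1).
Quinn in UTC: 08:00-11:40, 12:30-14:50, 16:20-16:40 (add 6h to convert from UTC-6).
Jamal ∩ Rosa: 08:15-09:25, 10:00-11:20, 13:05-16:45.
Jamal ∩ Rosa ∩ Omar: 08:15-09:25, 10:00-11:20, 13:05-16:45.
Jamal ∩ Rosa ∩ Omar ∩ Mei: 08:15-09:25, 10:00-11:20, 13:05-14:30.
Jamal ∩ Rosa ∩ Omar ∩ Mei ∩ Quinn: 08:15-09:25, 10:00-11:20, 13:05-14:30.
Those are the intersection windows.
The first common window of at least 40 minutes is 08:15-09:25, so the earliest start is 08:15.

08:15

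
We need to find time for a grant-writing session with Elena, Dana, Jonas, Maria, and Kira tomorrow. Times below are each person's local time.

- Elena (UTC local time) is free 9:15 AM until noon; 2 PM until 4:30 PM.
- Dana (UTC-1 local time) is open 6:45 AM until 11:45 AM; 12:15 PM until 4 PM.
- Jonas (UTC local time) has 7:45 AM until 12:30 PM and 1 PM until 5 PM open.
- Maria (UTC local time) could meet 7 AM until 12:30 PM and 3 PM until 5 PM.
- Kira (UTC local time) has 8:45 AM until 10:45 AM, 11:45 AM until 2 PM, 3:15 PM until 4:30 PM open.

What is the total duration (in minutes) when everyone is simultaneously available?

180

Elena in UTC: 09:15-12:00, 14:00-16:30.
Dana in UTC: 07:45-12:45, 13:15-17:00 (add 1h to convert from UTC-1).
Jonas in UTC: 07:45-12:30, 13:00-17:00.
Maria in UTC: 07:00-12:30, 15:00-17:00.
Kira in UTC: 08:45-10:45, 11:45-14:00, 15:15-16:30.
Elena ∩ Dana: 09:15-12:00, 14:00-16:30.
Elena ∩ Dana ∩ Jonas: 09:15-12:00, 14:00-16:30.
Elena ∩ Dana ∩ Jonas ∩ Maria: 09:15-12:00, 15:00-16:30.
Elena ∩ Dana ∩ Jonas ∩ Maria ∩ Kira: 09:15-10:45, 11:45-12:00, 15:15-16:30.
Summing the common windows: 90 + 15 + 75 = 180 minutes.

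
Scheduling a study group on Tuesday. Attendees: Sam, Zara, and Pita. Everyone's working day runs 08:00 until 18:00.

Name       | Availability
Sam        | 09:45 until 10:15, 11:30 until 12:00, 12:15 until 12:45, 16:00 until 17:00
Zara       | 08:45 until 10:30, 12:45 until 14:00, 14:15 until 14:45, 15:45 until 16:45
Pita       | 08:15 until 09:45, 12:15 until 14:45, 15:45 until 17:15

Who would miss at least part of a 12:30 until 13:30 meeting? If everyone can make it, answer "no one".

Sam: not fully free for 12:30-13:30. Zara: not fully free for 12:30-13:30. Pita: free for 12:30-13:30.

Sam, Zara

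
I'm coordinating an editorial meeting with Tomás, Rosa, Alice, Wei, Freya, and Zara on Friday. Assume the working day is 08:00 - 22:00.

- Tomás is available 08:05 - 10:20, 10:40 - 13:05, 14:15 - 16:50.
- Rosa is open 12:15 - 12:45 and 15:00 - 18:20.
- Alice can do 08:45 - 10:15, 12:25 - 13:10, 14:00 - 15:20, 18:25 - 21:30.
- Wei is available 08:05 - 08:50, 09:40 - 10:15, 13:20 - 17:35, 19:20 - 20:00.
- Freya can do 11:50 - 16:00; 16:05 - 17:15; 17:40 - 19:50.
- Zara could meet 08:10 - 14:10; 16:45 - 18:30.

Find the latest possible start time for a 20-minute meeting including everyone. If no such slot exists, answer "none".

none

Tomás ∩ Rosa: 12:15-12:45, 15:00-16:50.
Tomás ∩ Rosa ∩ Alice: 12:25-12:45, 15:00-15:20.
Tomás ∩ Rosa ∩ Alice ∩ Wei: 15:00-15:20.
Tomás ∩ Rosa ∩ Alice ∩ Wei ∩ Freya: 15:00-15:20.
Tomás ∩ Rosa ∩ Alice ∩ Wei ∩ Freya ∩ Zara: ∅.
There is no time when everyone is free.
No common window is at least 20 minutes long.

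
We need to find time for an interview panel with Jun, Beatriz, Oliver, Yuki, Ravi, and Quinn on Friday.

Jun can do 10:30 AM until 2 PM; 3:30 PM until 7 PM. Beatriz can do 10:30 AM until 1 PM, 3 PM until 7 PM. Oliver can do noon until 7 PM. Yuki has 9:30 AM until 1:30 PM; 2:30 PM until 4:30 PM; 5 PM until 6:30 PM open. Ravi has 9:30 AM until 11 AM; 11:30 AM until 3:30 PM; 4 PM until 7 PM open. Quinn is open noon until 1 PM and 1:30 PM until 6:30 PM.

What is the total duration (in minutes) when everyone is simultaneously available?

Jun ∩ Beatriz: 10:30-13:00, 15:30-19:00.
Jun ∩ Beatriz ∩ Oliver: 12:00-13:00, 15:30-19:00.
Jun ∩ Beatriz ∩ Oliver ∩ Yuki: 12:00-13:00, 15:30-16:30, 17:00-18:30.
Jun ∩ Beatriz ∩ Oliver ∩ Yuki ∩ Ravi: 12:00-13:00, 16:00-16:30, 17:00-18:30.
Jun ∩ Beatriz ∩ Oliver ∩ Yuki ∩ Ravi ∩ Quinn: 12:00-13:00, 16:00-16:30, 17:00-18:30.
Summing the common windows: 60 + 30 + 90 = 180 minutes.

180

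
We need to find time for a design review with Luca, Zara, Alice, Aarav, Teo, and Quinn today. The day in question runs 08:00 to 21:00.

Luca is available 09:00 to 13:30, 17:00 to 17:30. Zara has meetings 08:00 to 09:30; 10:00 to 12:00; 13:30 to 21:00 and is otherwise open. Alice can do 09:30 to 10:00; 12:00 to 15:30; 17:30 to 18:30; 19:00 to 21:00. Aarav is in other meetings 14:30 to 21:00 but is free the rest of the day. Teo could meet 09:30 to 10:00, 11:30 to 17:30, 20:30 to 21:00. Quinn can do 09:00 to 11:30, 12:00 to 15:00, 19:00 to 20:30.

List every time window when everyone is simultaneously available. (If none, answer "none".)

09:30-10:00, 12:00-13:30

Luca free: 09:00-13:30, 17:00-17:30.
Zara free: 09:30-10:00, 12:00-13:30 (invert busy blocks within the working day).
Alice free: 09:30-10:00, 12:00-15:30, 17:30-18:30, 19:00-21:00.
Aarav free: 08:00-14:30 (invert busy blocks within the working day).
Teo free: 09:30-10:00, 11:30-17:30, 20:30-21:00.
Quinn free: 09:00-11:30, 12:00-15:00, 19:00-20:30.
Luca ∩ Zara: 09:30-10:00, 12:00-13:30.
Luca ∩ Zara ∩ Alice: 09:30-10:00, 12:00-13:30.
Luca ∩ Zara ∩ Alice ∩ Aarav: 09:30-10:00, 12:00-13:30.
Luca ∩ Zara ∩ Alice ∩ Aarav ∩ Teo: 09:30-10:00, 12:00-13:30.
Luca ∩ Zara ∩ Alice ∩ Aarav ∩ Teo ∩ Quinn: 09:30-10:00, 12:00-13:30.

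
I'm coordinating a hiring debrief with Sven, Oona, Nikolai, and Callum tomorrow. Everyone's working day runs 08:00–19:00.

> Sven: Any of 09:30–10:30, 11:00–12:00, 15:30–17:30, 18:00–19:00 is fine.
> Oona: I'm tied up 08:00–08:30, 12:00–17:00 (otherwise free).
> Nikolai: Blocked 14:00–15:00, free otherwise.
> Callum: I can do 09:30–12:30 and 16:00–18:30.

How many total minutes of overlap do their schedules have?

Sven free: 09:30-10:30, 11:00-12:00, 15:30-17:30, 18:00-19:00.
Oona free: 08:30-12:00, 17:00-19:00 (invert busy blocks within the working day).
Nikolai free: 08:00-14:00, 15:00-19:00 (invert busy blocks within the working day).
Callum free: 09:30-12:30, 16:00-18:30.
Sven ∩ Oona: 09:30-10:30, 11:00-12:00, 17:00-17:30, 18:00-19:00.
Sven ∩ Oona ∩ Nikolai: 09:30-10:30, 11:00-12:00, 17:00-17:30, 18:00-19:00.
Sven ∩ Oona ∩ Nikolai ∩ Callum: 09:30-10:30, 11:00-12:00, 17:00-17:30, 18:00-18:30.
Summing the common windows: 60 + 60 + 30 + 30 = 180 minutes.

180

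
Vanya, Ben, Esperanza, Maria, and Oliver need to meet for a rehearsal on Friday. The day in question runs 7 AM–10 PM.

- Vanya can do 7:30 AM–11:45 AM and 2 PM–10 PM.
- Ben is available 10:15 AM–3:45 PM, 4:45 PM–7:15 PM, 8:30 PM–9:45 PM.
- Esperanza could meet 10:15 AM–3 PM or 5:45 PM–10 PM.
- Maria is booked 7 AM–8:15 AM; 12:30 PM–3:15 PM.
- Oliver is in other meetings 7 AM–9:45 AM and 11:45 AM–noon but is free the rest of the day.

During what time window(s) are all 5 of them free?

10:15-11:45, 17:45-19:15, 20:30-21:45

Vanya free: 07:30-11:45, 14:00-22:00.
Ben free: 10:15-15:45, 16:45-19:15, 20:30-21:45.
Esperanza free: 10:15-15:00, 17:45-22:00.
Maria free: 08:15-12:30, 15:15-22:00 (invert busy blocks within the working day).
Oliver free: 09:45-11:45, 12:00-22:00 (invert busy blocks within the working day).
Vanya ∩ Ben: 10:15-11:45, 14:00-15:45, 16:45-19:15, 20:30-21:45.
Vanya ∩ Ben ∩ Esperanza: 10:15-11:45, 14:00-15:00, 17:45-19:15, 20:30-21:45.
Vanya ∩ Ben ∩ Esperanza ∩ Maria: 10:15-11:45, 17:45-19:15, 20:30-21:45.
Vanya ∩ Ben ∩ Esperanza ∩ Maria ∩ Oliver: 10:15-11:45, 17:45-19:15, 20:30-21:45.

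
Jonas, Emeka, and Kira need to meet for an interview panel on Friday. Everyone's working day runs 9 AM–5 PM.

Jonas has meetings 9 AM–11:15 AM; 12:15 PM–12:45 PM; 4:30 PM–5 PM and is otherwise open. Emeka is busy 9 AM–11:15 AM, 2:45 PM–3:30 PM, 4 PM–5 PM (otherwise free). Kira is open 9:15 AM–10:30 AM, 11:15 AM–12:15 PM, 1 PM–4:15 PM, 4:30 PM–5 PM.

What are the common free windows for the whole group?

Jonas free: 11:15-12:15, 12:45-16:30 (invert busy blocks within the working day).
Emeka free: 11:15-14:45, 15:30-16:00 (invert busy blocks within the working day).
Kira free: 09:15-10:30, 11:15-12:15, 13:00-16:15, 16:30-17:00.
Jonas ∩ Emeka: 11:15-12:15, 12:45-14:45, 15:30-16:00.
Jonas ∩ Emeka ∩ Kira: 11:15-12:15, 13:00-14:45, 15:30-16:00.

11:15-12:15, 13:00-14:45, 15:30-16:00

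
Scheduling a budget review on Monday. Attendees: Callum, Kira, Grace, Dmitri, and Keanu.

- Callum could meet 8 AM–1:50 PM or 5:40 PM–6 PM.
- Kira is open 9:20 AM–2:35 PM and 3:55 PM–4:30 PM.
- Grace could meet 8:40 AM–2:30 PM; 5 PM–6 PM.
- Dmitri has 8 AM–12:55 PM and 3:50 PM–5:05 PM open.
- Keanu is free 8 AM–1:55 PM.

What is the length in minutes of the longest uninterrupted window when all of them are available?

215

Callum ∩ Kira: 09:20-13:50.
Callum ∩ Kira ∩ Grace: 09:20-13:50.
Callum ∩ Kira ∩ Grace ∩ Dmitri: 09:20-12:55.
Callum ∩ Kira ∩ Grace ∩ Dmitri ∩ Keanu: 09:20-12:55.
So the common availability across everyone is 09:20-12:55.
The longest is 09:20-12:55 at 215 minutes.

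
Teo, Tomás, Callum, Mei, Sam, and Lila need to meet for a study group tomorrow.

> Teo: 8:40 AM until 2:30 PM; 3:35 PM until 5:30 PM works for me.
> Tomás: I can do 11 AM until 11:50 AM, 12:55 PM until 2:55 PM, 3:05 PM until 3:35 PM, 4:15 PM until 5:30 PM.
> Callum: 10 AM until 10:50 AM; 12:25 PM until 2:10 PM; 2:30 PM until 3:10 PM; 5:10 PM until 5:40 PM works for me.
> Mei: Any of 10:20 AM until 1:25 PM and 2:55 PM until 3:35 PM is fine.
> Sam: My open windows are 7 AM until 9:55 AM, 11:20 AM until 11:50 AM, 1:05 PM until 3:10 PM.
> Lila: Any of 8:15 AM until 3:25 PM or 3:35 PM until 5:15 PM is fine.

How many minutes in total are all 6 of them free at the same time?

Teo ∩ Tomás: 11:00-11:50, 12:55-14:30, 16:15-17:30.
Teo ∩ Tomás ∩ Callum: 12:55-14:10, 17:10-17:30.
Teo ∩ Tomás ∩ Callum ∩ Mei: 12:55-13:25.
Teo ∩ Tomás ∩ Callum ∩ Mei ∩ Sam: 13:05-13:25.
Teo ∩ Tomás ∩ Callum ∩ Mei ∩ Sam ∩ Lila: 13:05-13:25.
That's a single block of 20 minutes.

20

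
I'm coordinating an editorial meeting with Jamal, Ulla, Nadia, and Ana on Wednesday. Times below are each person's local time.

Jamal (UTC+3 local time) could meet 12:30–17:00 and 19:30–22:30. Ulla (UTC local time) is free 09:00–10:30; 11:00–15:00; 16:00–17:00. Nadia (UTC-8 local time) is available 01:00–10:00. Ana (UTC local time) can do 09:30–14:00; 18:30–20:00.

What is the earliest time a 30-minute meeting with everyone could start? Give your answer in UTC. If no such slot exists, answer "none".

09:30

Jamal in UTC: 09:30-14:00, 16:30-19:30 (subtract 3h to convert from UTC+3).
Ulla in UTC: 09:00-10:30, 11:00-15:00, 16:00-17:00.
Nadia in UTC: 09:00-18:00 (add 8h to convert from UTC-8).
Ana in UTC: 09:30-14:00, 18:30-20:00.
Jamal ∩ Ulla: 09:30-10:30, 11:00-14:00, 16:30-17:00.
Jamal ∩ Ulla ∩ Nadia: 09:30-10:30, 11:00-14:00, 16:30-17:00.
Jamal ∩ Ulla ∩ Nadia ∩ Ana: 09:30-10:30, 11:00-14:00.
So the common availability across everyone is 09:30-10:30, 11:00-14:00.
The first common window of at least 30 minutes is 09:30-10:30, so the earliest start is 09:30.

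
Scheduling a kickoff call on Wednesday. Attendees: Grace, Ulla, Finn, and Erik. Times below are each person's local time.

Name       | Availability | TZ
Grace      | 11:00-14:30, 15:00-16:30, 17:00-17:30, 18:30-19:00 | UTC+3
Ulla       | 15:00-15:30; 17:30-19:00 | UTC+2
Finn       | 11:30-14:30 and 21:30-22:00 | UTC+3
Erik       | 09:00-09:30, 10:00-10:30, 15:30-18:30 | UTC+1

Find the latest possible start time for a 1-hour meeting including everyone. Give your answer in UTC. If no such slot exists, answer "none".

Grace in UTC: 08:00-11:30, 12:00-13:30, 14:00-14:30, 15:30-16:00 (subtract 3h to convert from UTC+3).
Ulla in UTC: 13:00-13:30, 15:30-17:00 (subtract 2h to convert from UTC+2).
Finn in UTC: 08:30-11:30, 18:30-19:00 (subtract 3h to convert from UTC+3).
Erik in UTC: 08:00-08:30, 09:00-09:30, 14:30-17:30 (subtract 1h to convert from UTC+1).
Grace ∩ Ulla: 13:00-13:30, 15:30-16:00.
Grace ∩ Ulla ∩ Finn: ∅.
Grace ∩ Ulla ∩ Finn ∩ Erik: ∅.
There is no time when everyone is free.
No common window is at least 60 minutes long.

none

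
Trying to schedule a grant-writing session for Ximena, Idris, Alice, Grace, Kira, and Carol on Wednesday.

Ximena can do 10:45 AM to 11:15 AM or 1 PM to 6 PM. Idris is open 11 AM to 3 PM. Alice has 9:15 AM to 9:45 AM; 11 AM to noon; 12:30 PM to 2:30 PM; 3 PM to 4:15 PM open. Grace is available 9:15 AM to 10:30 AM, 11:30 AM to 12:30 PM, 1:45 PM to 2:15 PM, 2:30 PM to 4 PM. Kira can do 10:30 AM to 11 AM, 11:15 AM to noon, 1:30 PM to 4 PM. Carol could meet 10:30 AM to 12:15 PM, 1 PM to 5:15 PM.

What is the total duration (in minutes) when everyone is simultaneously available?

30

Ximena ∩ Idris: 11:00-11:15, 13:00-15:00.
Ximena ∩ Idris ∩ Alice: 11:00-11:15, 13:00-14:30.
Ximena ∩ Idris ∩ Alice ∩ Grace: 13:45-14:15.
Ximena ∩ Idris ∩ Alice ∩ Grace ∩ Kira: 13:45-14:15.
Ximena ∩ Idris ∩ Alice ∩ Grace ∩ Kira ∩ Carol: 13:45-14:15.
That's a single block of 30 minutes.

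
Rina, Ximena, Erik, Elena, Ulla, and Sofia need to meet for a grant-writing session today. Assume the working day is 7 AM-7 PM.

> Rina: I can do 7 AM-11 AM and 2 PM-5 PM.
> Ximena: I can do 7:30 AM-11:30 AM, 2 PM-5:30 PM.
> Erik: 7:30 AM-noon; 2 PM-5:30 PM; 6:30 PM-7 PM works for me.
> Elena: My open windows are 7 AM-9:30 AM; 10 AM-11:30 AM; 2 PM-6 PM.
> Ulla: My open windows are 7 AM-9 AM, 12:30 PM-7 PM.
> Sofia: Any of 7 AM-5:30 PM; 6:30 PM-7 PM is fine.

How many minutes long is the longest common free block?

Rina ∩ Ximena: 07:30-11:00, 14:00-17:00.
Rina ∩ Ximena ∩ Erik: 07:30-11:00, 14:00-17:00.
Rina ∩ Ximena ∩ Erik ∩ Elena: 07:30-09:30, 10:00-11:00, 14:00-17:00.
Rina ∩ Ximena ∩ Erik ∩ Elena ∩ Ulla: 07:30-09:00, 14:00-17:00.
Rina ∩ Ximena ∩ Erik ∩ Elena ∩ Ulla ∩ Sofia: 07:30-09:00, 14:00-17:00.
The longest is 14:00-17:00 at 180 minutes.

180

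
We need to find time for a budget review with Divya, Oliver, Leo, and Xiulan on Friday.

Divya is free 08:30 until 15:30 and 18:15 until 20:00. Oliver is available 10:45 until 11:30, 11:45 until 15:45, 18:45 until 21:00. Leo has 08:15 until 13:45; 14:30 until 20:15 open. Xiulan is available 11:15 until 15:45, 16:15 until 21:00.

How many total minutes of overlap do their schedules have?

270

Divya ∩ Oliver: 10:45-11:30, 11:45-15:30, 18:45-20:00.
Divya ∩ Oliver ∩ Leo: 10:45-11:30, 11:45-13:45, 14:30-15:30, 18:45-20:00.
Divya ∩ Oliver ∩ Leo ∩ Xiulan: 11:15-11:30, 11:45-13:45, 14:30-15:30, 18:45-20:00.
So the common availability across everyone is 11:15-11:30, 11:45-13:45, 14:30-15:30, 18:45-20:00.
Summing the common windows: 15 + 120 + 60 + 75 = 270 minutes.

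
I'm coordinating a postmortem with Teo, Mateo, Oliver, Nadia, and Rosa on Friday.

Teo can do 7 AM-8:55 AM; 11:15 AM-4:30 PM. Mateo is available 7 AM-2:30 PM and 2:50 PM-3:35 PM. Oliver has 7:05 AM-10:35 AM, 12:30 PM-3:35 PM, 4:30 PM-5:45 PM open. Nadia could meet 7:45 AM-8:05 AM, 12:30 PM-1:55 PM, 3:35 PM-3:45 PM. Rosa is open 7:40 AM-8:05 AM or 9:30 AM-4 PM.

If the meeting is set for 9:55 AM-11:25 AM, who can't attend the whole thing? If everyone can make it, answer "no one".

Nadia, Oliver, Teo

Teo: not fully free for 09:55-11:25. Mateo: free for 09:55-11:25. Oliver: not fully free for 09:55-11:25. Nadia: not fully free for 09:55-11:25. Rosa: free for 09:55-11:25.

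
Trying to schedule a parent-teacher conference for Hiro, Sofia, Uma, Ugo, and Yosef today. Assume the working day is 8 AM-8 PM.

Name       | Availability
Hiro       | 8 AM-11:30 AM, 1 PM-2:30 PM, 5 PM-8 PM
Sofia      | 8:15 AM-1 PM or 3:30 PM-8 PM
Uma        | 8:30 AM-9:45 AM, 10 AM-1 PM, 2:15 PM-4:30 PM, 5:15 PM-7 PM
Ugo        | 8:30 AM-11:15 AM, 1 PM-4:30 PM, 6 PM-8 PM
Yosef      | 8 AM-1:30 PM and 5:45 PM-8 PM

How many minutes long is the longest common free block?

Hiro ∩ Sofia: 08:15-11:30, 17:00-20:00.
Hiro ∩ Sofia ∩ Uma: 08:30-09:45, 10:00-11:30, 17:15-19:00.
Hiro ∩ Sofia ∩ Uma ∩ Ugo: 08:30-09:45, 10:00-11:15, 18:00-19:00.
Hiro ∩ Sofia ∩ Uma ∩ Ugo ∩ Yosef: 08:30-09:45, 10:00-11:15, 18:00-19:00.
The longest is 08:30-09:45 at 75 minutes.

75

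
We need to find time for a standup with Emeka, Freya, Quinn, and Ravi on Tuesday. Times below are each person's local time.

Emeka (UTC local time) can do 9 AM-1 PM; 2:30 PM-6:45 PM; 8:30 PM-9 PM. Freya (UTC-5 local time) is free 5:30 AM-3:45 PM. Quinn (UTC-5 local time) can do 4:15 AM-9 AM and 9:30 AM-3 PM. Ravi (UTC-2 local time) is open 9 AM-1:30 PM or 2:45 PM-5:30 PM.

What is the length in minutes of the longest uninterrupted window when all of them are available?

120

Emeka in UTC: 09:00-13:00, 14:30-18:45, 20:30-21:00.
Freya in UTC: 10:30-20:45 (add 5h to convert from UTC-5).
Quinn in UTC: 09:15-14:00, 14:30-20:00 (add 5h to convert from UTC-5).
Ravi in UTC: 11:00-15:30, 16:45-19:30 (add 2h to convert from UTC-2).
Emeka ∩ Freya: 10:30-13:00, 14:30-18:45, 20:30-20:45.
Emeka ∩ Freya ∩ Quinn: 10:30-13:00, 14:30-18:45.
Emeka ∩ Freya ∩ Quinn ∩ Ravi: 11:00-13:00, 14:30-15:30, 16:45-18:45.
Those are the intersection windows.
The longest is 11:00-13:00 at 120 minutes.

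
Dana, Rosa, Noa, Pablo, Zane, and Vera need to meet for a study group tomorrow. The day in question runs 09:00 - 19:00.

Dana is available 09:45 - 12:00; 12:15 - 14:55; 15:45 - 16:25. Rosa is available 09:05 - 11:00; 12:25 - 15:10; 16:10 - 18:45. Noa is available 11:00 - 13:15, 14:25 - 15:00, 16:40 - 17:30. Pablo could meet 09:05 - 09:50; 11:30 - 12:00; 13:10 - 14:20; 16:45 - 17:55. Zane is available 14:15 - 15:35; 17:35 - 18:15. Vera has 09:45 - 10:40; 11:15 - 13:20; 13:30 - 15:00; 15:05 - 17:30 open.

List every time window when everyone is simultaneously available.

none

Dana ∩ Rosa: 09:45-11:00, 12:25-14:55, 16:10-16:25.
Dana ∩ Rosa ∩ Noa: 12:25-13:15, 14:25-14:55.
Dana ∩ Rosa ∩ Noa ∩ Pablo: 13:10-13:15.
Dana ∩ Rosa ∩ Noa ∩ Pablo ∩ Zane: ∅.
Dana ∩ Rosa ∩ Noa ∩ Pablo ∩ Zane ∩ Vera: ∅.
There is no time when everyone is free.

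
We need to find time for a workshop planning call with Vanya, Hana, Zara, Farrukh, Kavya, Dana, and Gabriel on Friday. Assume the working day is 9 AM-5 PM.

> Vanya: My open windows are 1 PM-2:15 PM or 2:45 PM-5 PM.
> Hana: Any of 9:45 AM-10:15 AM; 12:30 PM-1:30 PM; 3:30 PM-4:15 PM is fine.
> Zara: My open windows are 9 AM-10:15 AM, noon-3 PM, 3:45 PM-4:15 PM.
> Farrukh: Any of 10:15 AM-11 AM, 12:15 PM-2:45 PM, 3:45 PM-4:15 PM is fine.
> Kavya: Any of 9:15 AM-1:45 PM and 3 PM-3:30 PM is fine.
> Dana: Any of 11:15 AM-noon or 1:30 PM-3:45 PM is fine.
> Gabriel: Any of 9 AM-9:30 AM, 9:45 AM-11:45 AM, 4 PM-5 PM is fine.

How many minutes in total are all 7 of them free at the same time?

Vanya ∩ Hana: 13:00-13:30, 15:30-16:15.
Vanya ∩ Hana ∩ Zara: 13:00-13:30, 15:45-16:15.
Vanya ∩ Hana ∩ Zara ∩ Farrukh: 13:00-13:30, 15:45-16:15.
Vanya ∩ Hana ∩ Zara ∩ Farrukh ∩ Kavya: 13:00-13:30.
Vanya ∩ Hana ∩ Zara ∩ Farrukh ∩ Kavya ∩ Dana: ∅.
Vanya ∩ Hana ∩ Zara ∩ Farrukh ∩ Kavya ∩ Dana ∩ Gabriel: ∅.
There is no time when everyone is free.
There is no common window, so the total is 0 minutes.

0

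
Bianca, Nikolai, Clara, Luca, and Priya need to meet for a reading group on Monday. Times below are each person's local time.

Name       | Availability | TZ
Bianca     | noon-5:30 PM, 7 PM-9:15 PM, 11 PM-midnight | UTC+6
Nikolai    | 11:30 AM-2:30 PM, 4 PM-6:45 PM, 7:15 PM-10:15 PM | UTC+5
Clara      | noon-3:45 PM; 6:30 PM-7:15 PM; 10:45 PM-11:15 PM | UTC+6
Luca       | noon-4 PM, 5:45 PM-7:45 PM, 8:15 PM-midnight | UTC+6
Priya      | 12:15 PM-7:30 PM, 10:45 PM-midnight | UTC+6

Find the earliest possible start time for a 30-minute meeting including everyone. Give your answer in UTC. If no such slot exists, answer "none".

Bianca in UTC: 06:00-11:30, 13:00-15:15, 17:00-18:00 (subtract 6h to convert from UTC+6).
Nikolai in UTC: 06:30-09:30, 11:00-13:45, 14:15-17:15 (subtract 5h to convert from UTC+5).
Clara in UTC: 06:00-09:45, 12:30-13:15, 16:45-17:15 (subtract 6h to convert from UTC+6).
Luca in UTC: 06:00-10:00, 11:45-13:45, 14:15-18:00 (subtract 6h to convert from UTC+6).
Priya in UTC: 06:15-13:30, 16:45-18:00 (subtract 6h to convert from UTC+6).
Bianca ∩ Nikolai: 06:30-09:30, 11:00-11:30, 13:00-13:45, 14:15-15:15, 17:00-17:15.
Bianca ∩ Nikolai ∩ Clara: 06:30-09:30, 13:00-13:15, 17:00-17:15.
Bianca ∩ Nikolai ∩ Clara ∩ Luca: 06:30-09:30, 13:00-13:15, 17:00-17:15.
Bianca ∩ Nikolai ∩ Clara ∩ Luca ∩ Priya: 06:30-09:30, 13:00-13:15, 17:00-17:15.
The first common window of at least 30 minutes is 06:30-09:30, so the earliest start is 06:30.

06:30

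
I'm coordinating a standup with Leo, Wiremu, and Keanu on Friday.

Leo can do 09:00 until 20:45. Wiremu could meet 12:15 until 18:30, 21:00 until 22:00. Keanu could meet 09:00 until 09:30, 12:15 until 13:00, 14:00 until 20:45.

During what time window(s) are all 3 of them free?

12:15-13:00, 14:00-18:30

Leo ∩ Wiremu: 12:15-18:30.
Leo ∩ Wiremu ∩ Keanu: 12:15-13:00, 14:00-18:30.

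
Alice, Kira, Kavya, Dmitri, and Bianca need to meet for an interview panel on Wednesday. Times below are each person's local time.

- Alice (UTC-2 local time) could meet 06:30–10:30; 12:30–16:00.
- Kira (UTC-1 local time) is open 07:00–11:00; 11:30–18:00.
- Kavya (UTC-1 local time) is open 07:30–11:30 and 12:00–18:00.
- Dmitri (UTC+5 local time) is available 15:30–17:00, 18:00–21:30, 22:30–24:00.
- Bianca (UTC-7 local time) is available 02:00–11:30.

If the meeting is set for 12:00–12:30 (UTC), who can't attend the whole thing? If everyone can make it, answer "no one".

Alice in UTC: 08:30-12:30, 14:30-18:00 (add 2h to convert from UTC-2).
Kira in UTC: 08:00-12:00, 12:30-19:00 (add 1h to convert from UTC-1).
Kavya in UTC: 08:30-12:30, 13:00-19:00 (add 1h to convert from UTC-1).
Dmitri in UTC: 10:30-12:00, 13:00-16:30, 17:30-19:00 (subtract 5h to convert from UTC+5).
Bianca in UTC: 09:00-18:30 (add 7h to convert from UTC-7).
Alice: free for 12:00-12:30. Kira: not fully free for 12:00-12:30. Kavya: free for 12:00-12:30. Dmitri: not fully free for 12:00-12:30. Bianca: free for 12:00-12:30.

Dmitri, Kira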